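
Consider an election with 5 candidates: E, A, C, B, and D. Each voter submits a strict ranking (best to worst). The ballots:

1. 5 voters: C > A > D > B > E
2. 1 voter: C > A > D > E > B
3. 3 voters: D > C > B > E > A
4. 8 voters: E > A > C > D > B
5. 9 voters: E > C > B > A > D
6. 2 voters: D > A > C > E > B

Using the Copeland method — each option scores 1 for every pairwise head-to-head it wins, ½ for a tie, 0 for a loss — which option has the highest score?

E: beats A, C, B, and D → score 4.
A: beats B and D; loses to E and C → score 2.
C: beats A, B, and D; loses to E → score 3.
B: loses to E, A, C, and D → score 0.
D: beats B; loses to E, A, and C → score 1.
E has the best pairwise record.

E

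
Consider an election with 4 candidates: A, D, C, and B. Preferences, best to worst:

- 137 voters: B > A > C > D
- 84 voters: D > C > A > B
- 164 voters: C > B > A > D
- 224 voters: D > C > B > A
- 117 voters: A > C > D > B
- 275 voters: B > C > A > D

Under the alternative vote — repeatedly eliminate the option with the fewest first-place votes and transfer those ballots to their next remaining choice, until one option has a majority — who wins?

B

Round 1: A 117, D 308, C 164, B 412. Eliminate A.
Round 2: D 308, C 281, B 412. Eliminate C.
Round 3: D 425, B 576. B has a majority.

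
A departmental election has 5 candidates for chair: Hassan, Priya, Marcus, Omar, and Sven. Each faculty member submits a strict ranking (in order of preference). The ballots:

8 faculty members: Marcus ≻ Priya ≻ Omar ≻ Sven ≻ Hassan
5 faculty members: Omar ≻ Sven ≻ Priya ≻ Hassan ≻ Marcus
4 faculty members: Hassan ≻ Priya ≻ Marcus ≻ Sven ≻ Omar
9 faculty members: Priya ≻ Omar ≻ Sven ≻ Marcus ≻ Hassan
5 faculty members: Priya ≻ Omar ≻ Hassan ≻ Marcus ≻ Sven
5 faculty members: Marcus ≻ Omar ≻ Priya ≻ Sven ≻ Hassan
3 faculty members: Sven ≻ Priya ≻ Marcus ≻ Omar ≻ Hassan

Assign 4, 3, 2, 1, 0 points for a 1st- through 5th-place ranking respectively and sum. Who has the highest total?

Priya

Hassan: 8·0 + 5·1 + 4·4 + 9·0 + 5·2 + 5·0 + 3·0 = 31
Priya: 8·3 + 5·2 + 4·3 + 9·4 + 5·4 + 5·2 + 3·3 = 121
Marcus: 8·4 + 5·0 + 4·2 + 9·1 + 5·1 + 5·4 + 3·2 = 80
Omar: 8·2 + 5·4 + 4·0 + 9·3 + 5·3 + 5·3 + 3·1 = 96
Sven: 8·1 + 5·3 + 4·1 + 9·2 + 5·0 + 5·1 + 3·4 = 62
Priya has the highest Borda score (121).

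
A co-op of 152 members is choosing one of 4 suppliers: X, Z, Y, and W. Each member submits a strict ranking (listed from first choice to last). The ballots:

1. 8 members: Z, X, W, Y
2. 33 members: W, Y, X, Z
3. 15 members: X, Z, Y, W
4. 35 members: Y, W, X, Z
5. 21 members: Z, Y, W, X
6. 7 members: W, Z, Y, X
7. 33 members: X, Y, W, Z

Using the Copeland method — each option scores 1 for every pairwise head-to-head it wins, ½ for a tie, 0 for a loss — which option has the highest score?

X: beats Z; loses to Y and W → score 1.
Z: loses to X, Y, and W → score 0.
Y: beats X, Z, and W → score 3.
W: beats X and Z; loses to Y → score 2.
Y has the best pairwise record.

Y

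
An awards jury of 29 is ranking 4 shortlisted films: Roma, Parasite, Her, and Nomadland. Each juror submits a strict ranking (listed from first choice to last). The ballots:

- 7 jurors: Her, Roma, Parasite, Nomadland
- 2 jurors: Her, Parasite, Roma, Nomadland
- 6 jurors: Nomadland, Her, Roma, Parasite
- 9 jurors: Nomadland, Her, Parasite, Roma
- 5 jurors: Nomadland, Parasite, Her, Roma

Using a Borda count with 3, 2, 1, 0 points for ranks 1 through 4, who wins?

Her

Roma: 7·2 + 2·1 + 6·1 + 9·0 + 5·0 = 22
Parasite: 7·1 + 2·2 + 6·0 + 9·1 + 5·2 = 30
Her: 7·3 + 2·3 + 6·2 + 9·2 + 5·1 = 62
Nomadland: 7·0 + 2·0 + 6·3 + 9·3 + 5·3 = 60
Her has the highest Borda score (62).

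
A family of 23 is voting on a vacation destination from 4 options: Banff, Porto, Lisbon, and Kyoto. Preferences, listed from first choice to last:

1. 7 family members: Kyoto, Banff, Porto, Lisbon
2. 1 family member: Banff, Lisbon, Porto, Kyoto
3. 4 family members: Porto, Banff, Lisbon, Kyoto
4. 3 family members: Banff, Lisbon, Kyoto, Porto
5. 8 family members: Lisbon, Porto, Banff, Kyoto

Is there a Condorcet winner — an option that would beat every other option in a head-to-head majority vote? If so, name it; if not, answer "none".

Checking pairwise contests:
Porto beats Banff 12–11.
Lisbon beats Porto 12–11.
Banff beats Lisbon 15–8.
Banff beats Kyoto 16–7.
Every option loses at least one head-to-head, so there is no Condorcet winner.

none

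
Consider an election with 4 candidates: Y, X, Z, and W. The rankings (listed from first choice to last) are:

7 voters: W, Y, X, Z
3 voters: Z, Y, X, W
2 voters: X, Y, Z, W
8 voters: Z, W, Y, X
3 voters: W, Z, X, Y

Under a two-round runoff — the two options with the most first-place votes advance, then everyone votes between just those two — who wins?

Z

Round 1 first-place votes: Y 0, X 2, Z 11, W 10.
Z and W advance.
Runoff: Z is preferred to W by 13 voters; W by 10.
Z wins the runoff.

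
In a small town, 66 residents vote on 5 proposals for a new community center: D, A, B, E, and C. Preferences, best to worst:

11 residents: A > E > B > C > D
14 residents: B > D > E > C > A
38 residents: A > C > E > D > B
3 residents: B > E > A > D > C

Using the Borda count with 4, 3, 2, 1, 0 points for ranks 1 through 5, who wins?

A

D: 11·0 + 14·3 + 38·1 + 3·1 = 83
A: 11·4 + 14·0 + 38·4 + 3·2 = 202
B: 11·2 + 14·4 + 38·0 + 3·4 = 90
E: 11·3 + 14·2 + 38·2 + 3·3 = 146
C: 11·1 + 14·1 + 38·3 + 3·0 = 139
A has the highest Borda score (202).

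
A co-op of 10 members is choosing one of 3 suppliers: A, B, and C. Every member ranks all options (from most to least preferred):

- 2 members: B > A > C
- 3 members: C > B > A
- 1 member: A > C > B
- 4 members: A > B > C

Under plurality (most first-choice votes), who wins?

First-place votes: A 5, B 2, C 3.
A has the most first-place votes.

A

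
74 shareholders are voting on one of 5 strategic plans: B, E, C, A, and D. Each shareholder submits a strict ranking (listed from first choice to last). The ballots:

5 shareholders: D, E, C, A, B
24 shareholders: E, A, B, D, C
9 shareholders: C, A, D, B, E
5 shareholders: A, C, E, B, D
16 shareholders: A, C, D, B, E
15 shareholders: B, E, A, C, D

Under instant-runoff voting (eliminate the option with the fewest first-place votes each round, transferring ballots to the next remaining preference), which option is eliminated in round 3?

Round 1: B 15, E 24, C 9, A 21, D 5. Eliminate D.
Round 2: B 15, E 29, C 9, A 21. Eliminate C.
Round 3: B 15, E 29, A 30. Eliminate B.

B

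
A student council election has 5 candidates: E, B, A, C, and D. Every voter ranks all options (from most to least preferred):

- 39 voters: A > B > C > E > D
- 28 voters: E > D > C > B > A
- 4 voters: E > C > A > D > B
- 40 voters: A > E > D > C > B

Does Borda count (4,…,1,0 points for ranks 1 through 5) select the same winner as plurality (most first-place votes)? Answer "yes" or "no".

Borda — scores: E 287, B 145, A 324, C 186, D 168. Winner: A.
Plurality — first-place votes: E 32, B 0, A 79, C 0, D 0. Winner: A.
The two methods agree.

yes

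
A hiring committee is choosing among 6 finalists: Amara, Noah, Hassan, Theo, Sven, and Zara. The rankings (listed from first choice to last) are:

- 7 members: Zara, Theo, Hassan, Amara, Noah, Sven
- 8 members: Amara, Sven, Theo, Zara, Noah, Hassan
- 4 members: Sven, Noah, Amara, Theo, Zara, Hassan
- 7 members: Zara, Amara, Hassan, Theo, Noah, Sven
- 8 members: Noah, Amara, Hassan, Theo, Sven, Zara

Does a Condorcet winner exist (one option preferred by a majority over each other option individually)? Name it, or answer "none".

Amara vs Noah: 22–12 for Amara.
Amara vs Hassan: 27–7 for Amara.
Amara vs Theo: 27–7 for Amara.
Amara vs Sven: 30–4 for Amara.
Amara vs Zara: 20–14 for Amara.
Amara beats every other option head-to-head.

Amara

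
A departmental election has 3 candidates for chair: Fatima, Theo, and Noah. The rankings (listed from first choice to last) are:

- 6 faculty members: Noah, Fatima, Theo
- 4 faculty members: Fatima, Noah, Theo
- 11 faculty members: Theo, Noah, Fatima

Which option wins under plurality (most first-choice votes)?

Theo

First-place votes: Fatima 4, Theo 11, Noah 6.
Theo has the most first-place votes.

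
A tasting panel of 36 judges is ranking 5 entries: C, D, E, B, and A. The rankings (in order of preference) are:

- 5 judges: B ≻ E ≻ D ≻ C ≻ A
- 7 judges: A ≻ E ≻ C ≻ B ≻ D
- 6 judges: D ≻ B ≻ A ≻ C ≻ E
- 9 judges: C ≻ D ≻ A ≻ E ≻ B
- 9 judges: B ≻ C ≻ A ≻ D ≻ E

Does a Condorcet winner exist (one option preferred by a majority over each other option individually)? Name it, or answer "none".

B vs C: 20–16 for B.
B vs D: 21–15 for B.
B vs E: 20–16 for B.
B vs A: 20–16 for B.
B beats every other option head-to-head.

B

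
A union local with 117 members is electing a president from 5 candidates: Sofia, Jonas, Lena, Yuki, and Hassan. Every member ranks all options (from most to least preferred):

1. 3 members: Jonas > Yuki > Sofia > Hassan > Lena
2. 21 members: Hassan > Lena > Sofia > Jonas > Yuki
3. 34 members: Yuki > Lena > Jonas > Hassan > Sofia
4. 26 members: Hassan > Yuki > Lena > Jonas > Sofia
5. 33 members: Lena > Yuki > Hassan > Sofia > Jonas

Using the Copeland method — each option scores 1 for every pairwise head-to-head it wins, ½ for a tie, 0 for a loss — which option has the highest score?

Sofia: loses to Jonas, Lena, Yuki, and Hassan → score 0.
Jonas: beats Sofia; loses to Lena, Yuki, and Hassan → score 1.
Lena: beats Sofia, Jonas, and Hassan; loses to Yuki → score 3.
Yuki: beats Sofia, Jonas, Lena, and Hassan → score 4.
Hassan: beats Sofia and Jonas; loses to Lena and Yuki → score 2.
Yuki has the best pairwise record.

Yuki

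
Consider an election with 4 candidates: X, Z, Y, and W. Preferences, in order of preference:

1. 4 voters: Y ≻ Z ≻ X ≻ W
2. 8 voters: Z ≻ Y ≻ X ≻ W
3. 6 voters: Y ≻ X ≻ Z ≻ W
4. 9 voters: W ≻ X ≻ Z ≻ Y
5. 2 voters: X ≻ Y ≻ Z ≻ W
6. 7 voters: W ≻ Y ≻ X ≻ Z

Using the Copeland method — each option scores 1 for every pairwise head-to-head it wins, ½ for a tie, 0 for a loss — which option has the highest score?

X: beats Z and W; loses to Y → score 2.
Z: beats W; loses to X and Y → score 1.
Y: beats X, Z, and W → score 3.
W: loses to X, Z, and Y → score 0.
Y has the best pairwise record.

Y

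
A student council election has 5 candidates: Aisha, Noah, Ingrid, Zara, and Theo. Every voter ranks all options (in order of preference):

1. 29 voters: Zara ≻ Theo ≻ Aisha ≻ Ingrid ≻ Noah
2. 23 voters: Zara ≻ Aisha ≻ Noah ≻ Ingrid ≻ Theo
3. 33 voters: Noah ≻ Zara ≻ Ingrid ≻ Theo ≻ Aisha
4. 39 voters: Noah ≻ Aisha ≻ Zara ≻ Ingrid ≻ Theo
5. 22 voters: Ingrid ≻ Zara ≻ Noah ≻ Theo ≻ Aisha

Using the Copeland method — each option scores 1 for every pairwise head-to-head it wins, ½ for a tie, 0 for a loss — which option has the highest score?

Aisha: beats Ingrid; loses to Noah, Zara, and Theo → score 1.
Noah: beats Aisha, Ingrid, and Theo; loses to Zara → score 3.
Ingrid: beats Theo; loses to Aisha, Noah, and Zara → score 1.
Zara: beats Aisha, Noah, Ingrid, and Theo → score 4.
Theo: beats Aisha; loses to Noah, Ingrid, and Zara → score 1.
Zara has the best pairwise record.

Zara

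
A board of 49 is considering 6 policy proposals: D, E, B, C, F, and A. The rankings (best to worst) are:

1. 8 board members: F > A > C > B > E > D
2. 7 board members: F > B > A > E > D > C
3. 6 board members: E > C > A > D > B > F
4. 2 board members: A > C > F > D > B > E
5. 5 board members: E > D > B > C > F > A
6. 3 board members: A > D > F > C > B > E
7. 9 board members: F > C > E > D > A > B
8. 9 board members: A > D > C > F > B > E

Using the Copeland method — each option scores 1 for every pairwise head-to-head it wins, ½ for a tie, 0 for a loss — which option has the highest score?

F

D: beats B; loses to E, C, F, and A → score 1.
E: beats D; loses to B, C, F, and A → score 1.
B: beats E; loses to D, C, F, and A → score 1.
C: beats D, E, and B; loses to F and A → score 3.
F: beats D, E, B, C, and A → score 5.
A: beats D, E, B, and C; loses to F → score 4.
F has the best pairwise record.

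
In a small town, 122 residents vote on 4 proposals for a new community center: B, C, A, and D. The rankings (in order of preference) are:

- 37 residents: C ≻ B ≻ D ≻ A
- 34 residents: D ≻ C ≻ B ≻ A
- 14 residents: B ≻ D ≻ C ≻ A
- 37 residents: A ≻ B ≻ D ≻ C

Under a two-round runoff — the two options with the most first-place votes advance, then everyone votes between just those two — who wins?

C

Round 1 first-place votes: B 14, C 37, A 37, D 34.
C and A advance.
Runoff: C is preferred to A by 85 voters; A by 37.
C wins the runoff.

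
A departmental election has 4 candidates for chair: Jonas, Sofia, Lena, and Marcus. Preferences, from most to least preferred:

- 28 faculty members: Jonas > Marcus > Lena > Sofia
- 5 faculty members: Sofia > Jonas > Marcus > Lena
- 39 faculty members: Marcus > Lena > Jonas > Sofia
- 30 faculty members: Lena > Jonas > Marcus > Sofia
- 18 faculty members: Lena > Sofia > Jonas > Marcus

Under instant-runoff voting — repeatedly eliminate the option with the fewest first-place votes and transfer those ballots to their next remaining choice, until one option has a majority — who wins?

Marcus

Round 1: Jonas 28, Sofia 5, Lena 48, Marcus 39. Eliminate Sofia.
Round 2: Jonas 33, Lena 48, Marcus 39. Eliminate Jonas.
Round 3: Lena 48, Marcus 72. Marcus has a majority.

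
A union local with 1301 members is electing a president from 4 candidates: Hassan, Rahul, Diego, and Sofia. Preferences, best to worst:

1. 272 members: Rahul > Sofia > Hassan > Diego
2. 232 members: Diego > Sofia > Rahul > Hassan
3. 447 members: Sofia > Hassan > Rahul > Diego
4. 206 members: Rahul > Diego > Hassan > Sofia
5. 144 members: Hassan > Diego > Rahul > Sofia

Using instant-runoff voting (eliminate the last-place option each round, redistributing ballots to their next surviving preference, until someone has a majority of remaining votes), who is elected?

Round 1: Hassan 144, Rahul 478, Diego 232, Sofia 447. Eliminate Hassan.
Round 2: Rahul 478, Diego 376, Sofia 447. Eliminate Diego.
Round 3: Rahul 622, Sofia 679. Sofia has a majority.

Sofia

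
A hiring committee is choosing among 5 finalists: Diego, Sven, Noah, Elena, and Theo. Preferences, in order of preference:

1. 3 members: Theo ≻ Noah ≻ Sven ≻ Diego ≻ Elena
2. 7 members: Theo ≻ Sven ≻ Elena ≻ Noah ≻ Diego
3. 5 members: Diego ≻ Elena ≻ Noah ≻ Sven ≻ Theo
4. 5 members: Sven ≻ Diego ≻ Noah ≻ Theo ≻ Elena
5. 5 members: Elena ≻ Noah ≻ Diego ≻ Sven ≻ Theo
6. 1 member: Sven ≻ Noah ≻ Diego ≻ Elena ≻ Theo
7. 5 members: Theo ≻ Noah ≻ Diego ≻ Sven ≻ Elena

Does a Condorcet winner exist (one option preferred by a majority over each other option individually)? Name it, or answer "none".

none

Checking pairwise contests:
Sven beats Diego 16–15.
Noah beats Sven 18–13.
Elena beats Noah 17–14.
Diego beats Elena 19–12.
Diego beats Theo 16–15.
Every option loses at least one head-to-head, so there is no Condorcet winner.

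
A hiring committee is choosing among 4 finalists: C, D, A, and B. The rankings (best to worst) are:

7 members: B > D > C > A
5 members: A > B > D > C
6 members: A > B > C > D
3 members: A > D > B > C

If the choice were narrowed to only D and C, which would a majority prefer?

D

Voters preferring D to C: 15; preferring C to D: 6.
D wins the head-to-head.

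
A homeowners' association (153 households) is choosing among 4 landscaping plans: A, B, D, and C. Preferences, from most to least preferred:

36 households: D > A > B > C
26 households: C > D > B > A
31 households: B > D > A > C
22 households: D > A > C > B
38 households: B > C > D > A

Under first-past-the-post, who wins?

First-place votes: A 0, B 69, D 58, C 26.
B has the most first-place votes.

B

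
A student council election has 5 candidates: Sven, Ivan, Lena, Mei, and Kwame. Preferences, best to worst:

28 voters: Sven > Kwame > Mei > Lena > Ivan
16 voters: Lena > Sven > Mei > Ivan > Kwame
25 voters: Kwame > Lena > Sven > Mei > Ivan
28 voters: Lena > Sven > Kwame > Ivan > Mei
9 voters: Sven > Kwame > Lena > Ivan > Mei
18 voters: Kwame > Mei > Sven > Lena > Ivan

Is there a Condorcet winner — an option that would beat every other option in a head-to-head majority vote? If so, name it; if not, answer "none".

none

Checking pairwise contests:
Lena beats Sven 69–55.
Sven beats Ivan 124–0.
Kwame beats Lena 80–44.
Sven beats Mei 106–18.
Sven beats Kwame 81–43.
Every option loses at least one head-to-head, so there is no Condorcet winner.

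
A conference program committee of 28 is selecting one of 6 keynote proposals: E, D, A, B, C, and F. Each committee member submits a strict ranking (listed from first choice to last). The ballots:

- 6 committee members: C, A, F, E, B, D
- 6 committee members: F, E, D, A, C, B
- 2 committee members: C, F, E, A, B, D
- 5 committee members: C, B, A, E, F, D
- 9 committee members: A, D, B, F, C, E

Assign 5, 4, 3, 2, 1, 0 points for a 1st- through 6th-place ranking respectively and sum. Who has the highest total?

E: 6·2 + 6·4 + 2·3 + 5·2 + 9·0 = 52
D: 6·0 + 6·3 + 2·0 + 5·0 + 9·4 = 54
A: 6·4 + 6·2 + 2·2 + 5·3 + 9·5 = 100
B: 6·1 + 6·0 + 2·1 + 5·4 + 9·3 = 55
C: 6·5 + 6·1 + 2·5 + 5·5 + 9·1 = 80
F: 6·3 + 6·5 + 2·4 + 5·1 + 9·2 = 79
A has the highest Borda score (100).

A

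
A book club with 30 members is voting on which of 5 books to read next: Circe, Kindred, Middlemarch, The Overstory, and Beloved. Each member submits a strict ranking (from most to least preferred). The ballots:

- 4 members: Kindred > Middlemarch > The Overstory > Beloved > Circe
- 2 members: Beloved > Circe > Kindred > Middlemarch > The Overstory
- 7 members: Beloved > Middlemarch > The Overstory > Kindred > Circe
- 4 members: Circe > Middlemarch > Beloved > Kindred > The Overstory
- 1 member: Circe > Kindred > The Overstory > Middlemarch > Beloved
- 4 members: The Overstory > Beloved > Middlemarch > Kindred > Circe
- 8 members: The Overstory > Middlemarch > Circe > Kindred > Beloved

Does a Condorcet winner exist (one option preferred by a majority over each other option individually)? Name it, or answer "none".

Middlemarch

Middlemarch vs Circe: 23–7 for Middlemarch.
Middlemarch vs Kindred: 23–7 for Middlemarch.
Middlemarch vs The Overstory: 17–13 for Middlemarch.
Middlemarch vs Beloved: 17–13 for Middlemarch.
Middlemarch beats every other option head-to-head.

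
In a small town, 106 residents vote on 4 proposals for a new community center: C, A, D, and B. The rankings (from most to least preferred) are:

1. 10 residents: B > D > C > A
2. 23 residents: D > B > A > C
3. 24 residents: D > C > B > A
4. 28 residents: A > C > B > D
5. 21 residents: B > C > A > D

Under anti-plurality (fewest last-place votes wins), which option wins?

Last-place votes: C 23, A 34, D 49, B 0.
B is ranked last by the fewest voters, so B wins.

B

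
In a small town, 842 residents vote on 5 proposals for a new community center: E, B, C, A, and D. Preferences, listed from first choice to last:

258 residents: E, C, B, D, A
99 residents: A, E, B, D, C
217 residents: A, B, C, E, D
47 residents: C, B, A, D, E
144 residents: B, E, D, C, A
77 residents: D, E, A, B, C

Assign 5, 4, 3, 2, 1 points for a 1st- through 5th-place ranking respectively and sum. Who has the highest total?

E

E: 258·5 + 99·4 + 217·2 + 47·1 + 144·4 + 77·4 = 3051
B: 258·3 + 99·3 + 217·4 + 47·4 + 144·5 + 77·2 = 3001
C: 258·4 + 99·1 + 217·3 + 47·5 + 144·2 + 77·1 = 2382
A: 258·1 + 99·5 + 217·5 + 47·3 + 144·1 + 77·3 = 2354
D: 258·2 + 99·2 + 217·1 + 47·2 + 144·3 + 77·5 = 1842
E has the highest Borda score (3051).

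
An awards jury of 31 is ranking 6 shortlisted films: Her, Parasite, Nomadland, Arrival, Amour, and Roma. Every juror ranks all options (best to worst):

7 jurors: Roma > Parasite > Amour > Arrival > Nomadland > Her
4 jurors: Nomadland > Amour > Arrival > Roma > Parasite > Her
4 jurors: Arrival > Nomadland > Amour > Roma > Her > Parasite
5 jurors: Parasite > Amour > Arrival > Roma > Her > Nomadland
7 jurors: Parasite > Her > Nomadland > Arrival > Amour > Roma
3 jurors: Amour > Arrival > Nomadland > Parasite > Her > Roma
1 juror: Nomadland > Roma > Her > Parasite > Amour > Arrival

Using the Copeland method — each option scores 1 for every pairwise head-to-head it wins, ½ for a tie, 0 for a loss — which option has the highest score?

Parasite

Her: loses to Parasite, Nomadland, Arrival, Amour, and Roma → score 0.
Parasite: beats Her, Nomadland, Arrival, and Amour; loses to Roma → score 4.
Nomadland: beats Her, Amour, and Roma; loses to Parasite and Arrival → score 3.
Arrival: beats Her, Nomadland, and Roma; loses to Parasite and Amour → score 3.
Amour: beats Her, Arrival, and Roma; loses to Parasite and Nomadland → score 3.
Roma: beats Her and Parasite; loses to Nomadland, Arrival, and Amour → score 2.
Parasite has the best pairwise record.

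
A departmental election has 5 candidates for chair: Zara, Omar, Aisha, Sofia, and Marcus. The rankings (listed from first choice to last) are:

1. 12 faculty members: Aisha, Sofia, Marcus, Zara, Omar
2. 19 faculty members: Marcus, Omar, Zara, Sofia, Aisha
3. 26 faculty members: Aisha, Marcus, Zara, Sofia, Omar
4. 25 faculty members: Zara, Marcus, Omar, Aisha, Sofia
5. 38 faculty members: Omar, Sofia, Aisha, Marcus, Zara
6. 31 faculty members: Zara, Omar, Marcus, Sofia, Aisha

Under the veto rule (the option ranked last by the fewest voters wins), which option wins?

Marcus

Last-place votes: Zara 38, Omar 38, Aisha 50, Sofia 25, Marcus 0.
Marcus is ranked last by the fewest voters, so Marcus wins.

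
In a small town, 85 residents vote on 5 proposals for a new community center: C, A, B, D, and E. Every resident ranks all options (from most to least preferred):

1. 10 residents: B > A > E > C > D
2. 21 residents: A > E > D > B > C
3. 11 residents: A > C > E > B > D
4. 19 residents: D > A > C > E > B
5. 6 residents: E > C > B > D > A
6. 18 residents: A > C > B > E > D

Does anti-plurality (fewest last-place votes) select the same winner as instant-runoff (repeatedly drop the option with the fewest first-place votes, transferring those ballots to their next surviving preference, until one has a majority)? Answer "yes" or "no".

no

Anti-plurality — last-place votes: C 21, A 6, B 19, D 39, E 0. Winner: E.
Instant-runoff — R1 C 0, A 50, B 10, D 19, E 6 (A winner). Winner: A.
The two methods disagree.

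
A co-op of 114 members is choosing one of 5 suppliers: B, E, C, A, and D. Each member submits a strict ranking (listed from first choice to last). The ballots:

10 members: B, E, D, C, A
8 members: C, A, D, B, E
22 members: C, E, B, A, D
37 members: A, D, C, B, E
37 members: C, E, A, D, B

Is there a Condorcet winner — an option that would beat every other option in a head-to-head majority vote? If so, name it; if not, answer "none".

C vs B: 104–10 for C.
C vs E: 104–10 for C.
C vs A: 77–37 for C.
C vs D: 67–47 for C.
C beats every other option head-to-head.

C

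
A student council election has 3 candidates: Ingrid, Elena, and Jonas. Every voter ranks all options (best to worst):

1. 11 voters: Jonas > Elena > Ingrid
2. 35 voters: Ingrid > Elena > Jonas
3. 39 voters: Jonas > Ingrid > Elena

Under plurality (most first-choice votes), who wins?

Jonas

First-place votes: Ingrid 35, Elena 0, Jonas 50.
Jonas has the most first-place votes.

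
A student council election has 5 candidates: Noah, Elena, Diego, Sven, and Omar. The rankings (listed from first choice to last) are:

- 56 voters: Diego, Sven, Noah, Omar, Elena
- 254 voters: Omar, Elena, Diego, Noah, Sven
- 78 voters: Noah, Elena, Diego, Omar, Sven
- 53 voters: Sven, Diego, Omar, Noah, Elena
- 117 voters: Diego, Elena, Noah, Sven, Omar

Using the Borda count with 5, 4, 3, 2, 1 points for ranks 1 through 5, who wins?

Noah: 56·3 + 254·2 + 78·5 + 53·2 + 117·3 = 1523
Elena: 56·1 + 254·4 + 78·4 + 53·1 + 117·4 = 1905
Diego: 56·5 + 254·3 + 78·3 + 53·4 + 117·5 = 2073
Sven: 56·4 + 254·1 + 78·1 + 53·5 + 117·2 = 1055
Omar: 56·2 + 254·5 + 78·2 + 53·3 + 117·1 = 1814
Diego has the highest Borda score (2073).

Diego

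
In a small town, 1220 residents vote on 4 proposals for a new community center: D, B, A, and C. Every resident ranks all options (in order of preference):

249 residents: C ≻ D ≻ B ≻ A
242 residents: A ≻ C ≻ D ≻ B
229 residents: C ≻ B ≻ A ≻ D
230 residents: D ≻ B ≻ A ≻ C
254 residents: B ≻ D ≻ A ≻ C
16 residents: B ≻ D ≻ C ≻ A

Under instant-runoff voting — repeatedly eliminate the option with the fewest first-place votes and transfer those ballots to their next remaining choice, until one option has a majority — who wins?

Round 1: D 230, B 270, A 242, C 478. Eliminate D.
Round 2: B 500, A 242, C 478. Eliminate A.
Round 3: B 500, C 720. C has a majority.

C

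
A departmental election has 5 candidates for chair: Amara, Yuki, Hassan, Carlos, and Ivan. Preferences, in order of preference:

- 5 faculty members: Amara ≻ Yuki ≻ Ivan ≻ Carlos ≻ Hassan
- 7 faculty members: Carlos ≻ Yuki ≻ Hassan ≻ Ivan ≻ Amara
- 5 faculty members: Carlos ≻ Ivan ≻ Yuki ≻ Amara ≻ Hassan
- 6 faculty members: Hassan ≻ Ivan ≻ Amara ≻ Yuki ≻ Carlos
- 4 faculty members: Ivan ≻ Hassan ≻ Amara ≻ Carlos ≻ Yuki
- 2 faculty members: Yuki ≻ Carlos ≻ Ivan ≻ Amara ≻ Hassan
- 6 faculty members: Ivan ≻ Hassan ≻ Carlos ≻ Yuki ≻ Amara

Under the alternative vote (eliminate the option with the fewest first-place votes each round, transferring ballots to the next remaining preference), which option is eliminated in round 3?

Round 1: Amara 5, Yuki 2, Hassan 6, Carlos 12, Ivan 10. Eliminate Yuki.
Round 2: Amara 5, Hassan 6, Carlos 14, Ivan 10. Eliminate Amara.
Round 3: Hassan 6, Carlos 14, Ivan 15. Eliminate Hassan.

Hassan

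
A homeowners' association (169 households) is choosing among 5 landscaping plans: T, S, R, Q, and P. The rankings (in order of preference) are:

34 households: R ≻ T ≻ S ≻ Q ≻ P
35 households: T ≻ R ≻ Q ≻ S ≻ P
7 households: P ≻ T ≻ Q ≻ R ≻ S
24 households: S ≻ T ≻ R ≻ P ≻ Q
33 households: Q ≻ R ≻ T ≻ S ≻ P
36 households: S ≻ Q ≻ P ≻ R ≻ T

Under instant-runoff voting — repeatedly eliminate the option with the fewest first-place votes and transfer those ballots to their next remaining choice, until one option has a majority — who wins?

Round 1: T 35, S 60, R 34, Q 33, P 7. Eliminate P.
Round 2: T 42, S 60, R 34, Q 33. Eliminate Q.
Round 3: T 42, S 60, R 67. Eliminate T.
Round 4: S 60, R 109. R has a majority.

R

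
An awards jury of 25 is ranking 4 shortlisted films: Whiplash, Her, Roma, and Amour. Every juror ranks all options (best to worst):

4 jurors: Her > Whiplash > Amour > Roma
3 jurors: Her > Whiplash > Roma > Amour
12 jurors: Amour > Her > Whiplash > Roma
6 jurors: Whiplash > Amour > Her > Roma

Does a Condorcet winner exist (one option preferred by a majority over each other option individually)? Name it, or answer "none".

Checking pairwise contests:
Her beats Whiplash 19–6.
Amour beats Her 18–7.
Whiplash beats Roma 25–0.
Whiplash beats Amour 13–12.
Every option loses at least one head-to-head, so there is no Condorcet winner.

none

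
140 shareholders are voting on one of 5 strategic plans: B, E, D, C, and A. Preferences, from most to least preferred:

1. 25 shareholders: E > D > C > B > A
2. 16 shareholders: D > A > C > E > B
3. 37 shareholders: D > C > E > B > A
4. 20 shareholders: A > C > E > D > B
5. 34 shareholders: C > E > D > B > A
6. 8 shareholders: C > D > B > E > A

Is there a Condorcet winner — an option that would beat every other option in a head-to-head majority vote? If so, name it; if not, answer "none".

none

Checking pairwise contests:
E beats B 132–8.
C beats E 115–25.
E beats D 79–61.
D beats C 78–62.
B beats A 104–36.
Every option loses at least one head-to-head, so there is no Condorcet winner.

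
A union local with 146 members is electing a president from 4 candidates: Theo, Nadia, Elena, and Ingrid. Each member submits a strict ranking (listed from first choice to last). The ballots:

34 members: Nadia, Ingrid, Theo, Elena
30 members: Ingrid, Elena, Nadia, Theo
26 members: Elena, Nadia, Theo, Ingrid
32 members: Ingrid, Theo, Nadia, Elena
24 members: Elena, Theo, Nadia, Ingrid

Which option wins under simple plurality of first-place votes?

Ingrid

First-place votes: Theo 0, Nadia 34, Elena 50, Ingrid 62.
Ingrid has the most first-place votes.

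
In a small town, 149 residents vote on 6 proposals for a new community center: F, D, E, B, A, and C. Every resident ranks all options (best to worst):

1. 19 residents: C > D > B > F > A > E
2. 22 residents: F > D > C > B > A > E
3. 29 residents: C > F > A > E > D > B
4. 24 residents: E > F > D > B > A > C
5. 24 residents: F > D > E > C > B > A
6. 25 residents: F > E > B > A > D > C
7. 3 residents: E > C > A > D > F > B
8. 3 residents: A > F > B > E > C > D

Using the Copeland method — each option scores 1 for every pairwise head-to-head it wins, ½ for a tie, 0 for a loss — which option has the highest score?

F: beats D, E, B, A, and C → score 5.
D: beats B, A, and C; loses to F and E → score 3.
E: beats D, B, A, and C; loses to F → score 4.
B: beats A; loses to F, D, E, and C → score 1.
A: loses to F, D, E, B, and C → score 0.
C: beats B and A; loses to F, D, and E → score 2.
F has the best pairwise record.

F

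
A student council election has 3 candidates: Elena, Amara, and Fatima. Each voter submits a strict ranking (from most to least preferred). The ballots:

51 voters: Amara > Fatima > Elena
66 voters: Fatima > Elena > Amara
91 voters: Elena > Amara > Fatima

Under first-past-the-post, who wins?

Elena

First-place votes: Elena 91, Amara 51, Fatima 66.
Elena has the most first-place votes.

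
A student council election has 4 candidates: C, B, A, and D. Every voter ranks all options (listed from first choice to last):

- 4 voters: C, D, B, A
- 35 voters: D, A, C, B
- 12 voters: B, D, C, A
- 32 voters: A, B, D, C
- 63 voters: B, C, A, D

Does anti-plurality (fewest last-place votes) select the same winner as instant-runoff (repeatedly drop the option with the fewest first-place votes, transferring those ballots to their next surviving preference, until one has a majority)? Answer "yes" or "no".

Anti-plurality — last-place votes: C 32, B 35, A 16, D 63. Winner: A.
Instant-runoff — R1 C 4, B 75, A 32, D 35 (B winner). Winner: B.
The two methods disagree.

no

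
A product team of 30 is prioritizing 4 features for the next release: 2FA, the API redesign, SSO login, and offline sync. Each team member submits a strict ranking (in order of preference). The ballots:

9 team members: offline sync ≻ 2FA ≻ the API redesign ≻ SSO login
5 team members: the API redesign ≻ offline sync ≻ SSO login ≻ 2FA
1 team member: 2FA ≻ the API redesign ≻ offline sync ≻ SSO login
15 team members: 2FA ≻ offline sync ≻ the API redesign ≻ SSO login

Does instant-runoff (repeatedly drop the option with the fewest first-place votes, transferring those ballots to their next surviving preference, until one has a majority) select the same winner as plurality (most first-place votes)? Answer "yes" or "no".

yes

Instant-runoff — R1 2FA 16, the API redesign 5, SSO login 0, offline sync 9 (2FA winner). Winner: 2FA.
Plurality — first-place votes: 2FA 16, the API redesign 5, SSO login 0, offline sync 9. Winner: 2FA.
The two methods agree.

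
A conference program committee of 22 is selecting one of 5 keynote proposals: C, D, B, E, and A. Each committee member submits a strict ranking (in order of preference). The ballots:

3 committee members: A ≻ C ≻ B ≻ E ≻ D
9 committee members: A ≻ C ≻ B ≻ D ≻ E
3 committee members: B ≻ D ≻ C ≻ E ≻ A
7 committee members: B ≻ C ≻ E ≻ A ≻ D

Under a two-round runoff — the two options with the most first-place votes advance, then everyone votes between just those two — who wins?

Round 1 first-place votes: C 0, D 0, B 10, E 0, A 12.
A and B advance.
Runoff: A is preferred to B by 12 voters; B by 10.
A wins the runoff.

A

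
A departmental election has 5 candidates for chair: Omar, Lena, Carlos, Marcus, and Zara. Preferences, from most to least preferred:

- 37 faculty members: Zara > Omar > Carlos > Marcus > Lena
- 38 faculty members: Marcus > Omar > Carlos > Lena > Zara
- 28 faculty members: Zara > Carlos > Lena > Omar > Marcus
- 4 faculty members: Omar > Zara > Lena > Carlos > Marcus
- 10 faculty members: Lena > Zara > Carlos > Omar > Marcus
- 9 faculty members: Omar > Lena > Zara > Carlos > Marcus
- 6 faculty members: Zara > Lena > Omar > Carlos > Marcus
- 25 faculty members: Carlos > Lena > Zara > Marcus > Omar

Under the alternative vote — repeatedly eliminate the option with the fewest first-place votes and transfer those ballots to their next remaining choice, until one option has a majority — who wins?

Round 1: Omar 13, Lena 10, Carlos 25, Marcus 38, Zara 71. Eliminate Lena.
Round 2: Omar 13, Carlos 25, Marcus 38, Zara 81. Zara has a majority.

Zara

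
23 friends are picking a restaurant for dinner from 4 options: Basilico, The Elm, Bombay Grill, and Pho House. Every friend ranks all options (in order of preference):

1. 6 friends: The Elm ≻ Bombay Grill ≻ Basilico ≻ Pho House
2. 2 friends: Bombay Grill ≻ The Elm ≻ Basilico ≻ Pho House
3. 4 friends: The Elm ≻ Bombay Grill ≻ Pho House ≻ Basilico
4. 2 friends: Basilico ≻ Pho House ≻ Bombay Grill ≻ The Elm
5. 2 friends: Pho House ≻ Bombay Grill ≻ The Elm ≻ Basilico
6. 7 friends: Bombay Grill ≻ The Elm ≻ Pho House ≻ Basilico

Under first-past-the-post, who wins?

The Elm

First-place votes: Basilico 2, The Elm 10, Bombay Grill 9, Pho House 2.
The Elm has the most first-place votes.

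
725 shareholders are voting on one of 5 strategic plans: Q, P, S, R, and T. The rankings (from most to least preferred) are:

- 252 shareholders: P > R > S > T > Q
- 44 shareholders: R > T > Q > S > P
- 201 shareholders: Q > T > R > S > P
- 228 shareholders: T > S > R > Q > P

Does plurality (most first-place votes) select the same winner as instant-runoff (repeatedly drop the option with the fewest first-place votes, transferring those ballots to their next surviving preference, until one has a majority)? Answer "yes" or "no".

Plurality — first-place votes: Q 201, P 252, S 0, R 44, T 228. Winner: P.
Instant-runoff — R1 Q 201, P 252, S 0, R 44, T 228 (S out); R2 Q 201, P 252, R 44, T 228 (R out); R3 Q 201, P 252, T 272 (Q out); R4 P 252, T 473 (T winner). Winner: T.
The two methods disagree.

no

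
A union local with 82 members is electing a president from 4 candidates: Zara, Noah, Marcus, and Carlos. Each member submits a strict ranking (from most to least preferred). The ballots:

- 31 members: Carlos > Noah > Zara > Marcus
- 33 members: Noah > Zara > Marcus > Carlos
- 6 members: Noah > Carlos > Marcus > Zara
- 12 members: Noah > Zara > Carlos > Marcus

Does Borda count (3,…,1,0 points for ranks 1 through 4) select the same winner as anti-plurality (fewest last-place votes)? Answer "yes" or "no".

yes

Borda — scores: Zara 121, Noah 215, Marcus 39, Carlos 117. Winner: Noah.
Anti-plurality — last-place votes: Zara 6, Noah 0, Marcus 43, Carlos 33. Winner: Noah.
The two methods agree.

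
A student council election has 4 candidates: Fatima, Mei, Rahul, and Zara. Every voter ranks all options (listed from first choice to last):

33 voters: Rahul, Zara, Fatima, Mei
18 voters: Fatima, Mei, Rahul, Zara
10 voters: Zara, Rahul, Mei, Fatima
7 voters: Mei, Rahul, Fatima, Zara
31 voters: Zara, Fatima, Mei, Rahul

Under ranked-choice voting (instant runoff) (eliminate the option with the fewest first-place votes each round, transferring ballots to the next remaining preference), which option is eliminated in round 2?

Round 1: Fatima 18, Mei 7, Rahul 33, Zara 41. Eliminate Mei.
Round 2: Fatima 18, Rahul 40, Zara 41. Eliminate Fatima.

Fatima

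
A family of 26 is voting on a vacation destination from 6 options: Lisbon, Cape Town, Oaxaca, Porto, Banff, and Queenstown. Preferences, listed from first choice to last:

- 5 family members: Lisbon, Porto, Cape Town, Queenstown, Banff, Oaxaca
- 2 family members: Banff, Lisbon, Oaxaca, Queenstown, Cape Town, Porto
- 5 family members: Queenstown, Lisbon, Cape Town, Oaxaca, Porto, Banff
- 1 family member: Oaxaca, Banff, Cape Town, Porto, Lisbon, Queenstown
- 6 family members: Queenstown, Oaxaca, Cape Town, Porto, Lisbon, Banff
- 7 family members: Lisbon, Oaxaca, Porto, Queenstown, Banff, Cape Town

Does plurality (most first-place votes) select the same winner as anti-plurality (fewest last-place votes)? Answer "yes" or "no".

yes

Plurality — first-place votes: Lisbon 12, Cape Town 0, Oaxaca 1, Porto 0, Banff 2, Queenstown 11. Winner: Lisbon.
Anti-plurality — last-place votes: Lisbon 0, Cape Town 7, Oaxaca 5, Porto 2, Banff 11, Queenstown 1. Winner: Lisbon.
The two methods agree.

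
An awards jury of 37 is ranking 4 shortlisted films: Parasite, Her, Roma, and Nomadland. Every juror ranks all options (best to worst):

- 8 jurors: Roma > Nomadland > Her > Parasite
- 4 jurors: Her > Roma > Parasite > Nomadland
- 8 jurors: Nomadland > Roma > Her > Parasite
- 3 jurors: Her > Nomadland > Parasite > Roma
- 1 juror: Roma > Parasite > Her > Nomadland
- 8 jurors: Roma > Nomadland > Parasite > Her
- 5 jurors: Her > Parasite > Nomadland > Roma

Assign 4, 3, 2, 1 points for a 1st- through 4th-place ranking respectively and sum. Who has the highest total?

Roma

Parasite: 8·1 + 4·2 + 8·1 + 3·2 + 1·3 + 8·2 + 5·3 = 64
Her: 8·2 + 4·4 + 8·2 + 3·4 + 1·2 + 8·1 + 5·4 = 90
Roma: 8·4 + 4·3 + 8·3 + 3·1 + 1·4 + 8·4 + 5·1 = 112
Nomadland: 8·3 + 4·1 + 8·4 + 3·3 + 1·1 + 8·3 + 5·2 = 104
Roma has the highest Borda score (112).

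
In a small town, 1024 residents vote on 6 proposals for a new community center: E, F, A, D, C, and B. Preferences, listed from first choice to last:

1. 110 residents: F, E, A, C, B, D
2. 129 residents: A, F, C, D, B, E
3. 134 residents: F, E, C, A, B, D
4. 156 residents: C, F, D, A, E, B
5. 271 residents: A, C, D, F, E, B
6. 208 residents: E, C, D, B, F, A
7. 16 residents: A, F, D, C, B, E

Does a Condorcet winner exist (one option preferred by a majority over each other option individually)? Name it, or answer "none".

none

Checking pairwise contests:
F beats E 816–208.
C beats F 635–389.
F beats A 608–416.
F beats D 545–479.
A beats C 526–498.
E beats B 879–145.
Every option loses at least one head-to-head, so there is no Condorcet winner.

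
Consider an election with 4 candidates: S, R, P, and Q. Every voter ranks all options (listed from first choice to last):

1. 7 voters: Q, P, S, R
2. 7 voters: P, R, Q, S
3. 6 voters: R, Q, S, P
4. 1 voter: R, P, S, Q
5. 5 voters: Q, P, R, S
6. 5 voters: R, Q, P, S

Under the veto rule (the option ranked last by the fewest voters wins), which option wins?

Last-place votes: S 17, R 7, P 6, Q 1.
Q is ranked last by the fewest voters, so Q wins.

Q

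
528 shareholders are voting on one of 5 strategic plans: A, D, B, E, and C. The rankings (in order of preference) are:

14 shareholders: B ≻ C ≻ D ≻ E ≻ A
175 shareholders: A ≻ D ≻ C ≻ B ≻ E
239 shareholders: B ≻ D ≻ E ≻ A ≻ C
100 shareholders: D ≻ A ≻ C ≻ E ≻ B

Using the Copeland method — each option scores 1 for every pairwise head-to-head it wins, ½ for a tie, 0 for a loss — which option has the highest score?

A: beats B, E, and C; loses to D → score 3.
D: beats A, B, E, and C → score 4.
B: beats E; loses to A, D, and C → score 1.
E: loses to A, D, B, and C → score 0.
C: beats B and E; loses to A and D → score 2.
D has the best pairwise record.

D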